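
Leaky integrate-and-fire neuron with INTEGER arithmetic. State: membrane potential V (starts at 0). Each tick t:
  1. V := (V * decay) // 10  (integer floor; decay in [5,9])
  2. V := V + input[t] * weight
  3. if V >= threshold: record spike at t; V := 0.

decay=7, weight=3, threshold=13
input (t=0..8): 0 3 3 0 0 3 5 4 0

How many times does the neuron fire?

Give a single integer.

Answer: 2

Derivation:
t=0: input=0 -> V=0
t=1: input=3 -> V=9
t=2: input=3 -> V=0 FIRE
t=3: input=0 -> V=0
t=4: input=0 -> V=0
t=5: input=3 -> V=9
t=6: input=5 -> V=0 FIRE
t=7: input=4 -> V=12
t=8: input=0 -> V=8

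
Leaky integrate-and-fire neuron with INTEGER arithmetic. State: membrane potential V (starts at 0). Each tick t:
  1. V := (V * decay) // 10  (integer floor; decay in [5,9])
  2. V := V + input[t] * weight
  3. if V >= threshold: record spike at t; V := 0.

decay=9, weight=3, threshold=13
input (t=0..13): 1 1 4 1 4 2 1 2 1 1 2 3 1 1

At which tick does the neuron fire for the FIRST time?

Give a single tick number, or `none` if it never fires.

t=0: input=1 -> V=3
t=1: input=1 -> V=5
t=2: input=4 -> V=0 FIRE
t=3: input=1 -> V=3
t=4: input=4 -> V=0 FIRE
t=5: input=2 -> V=6
t=6: input=1 -> V=8
t=7: input=2 -> V=0 FIRE
t=8: input=1 -> V=3
t=9: input=1 -> V=5
t=10: input=2 -> V=10
t=11: input=3 -> V=0 FIRE
t=12: input=1 -> V=3
t=13: input=1 -> V=5

Answer: 2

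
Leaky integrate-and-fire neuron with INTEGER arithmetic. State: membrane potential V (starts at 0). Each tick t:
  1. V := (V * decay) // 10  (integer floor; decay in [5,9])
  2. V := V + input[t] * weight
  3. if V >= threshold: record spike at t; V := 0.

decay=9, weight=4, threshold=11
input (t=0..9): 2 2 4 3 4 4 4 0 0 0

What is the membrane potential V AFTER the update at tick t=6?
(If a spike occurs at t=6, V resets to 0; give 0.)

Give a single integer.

Answer: 0

Derivation:
t=0: input=2 -> V=8
t=1: input=2 -> V=0 FIRE
t=2: input=4 -> V=0 FIRE
t=3: input=3 -> V=0 FIRE
t=4: input=4 -> V=0 FIRE
t=5: input=4 -> V=0 FIRE
t=6: input=4 -> V=0 FIRE
t=7: input=0 -> V=0
t=8: input=0 -> V=0
t=9: input=0 -> V=0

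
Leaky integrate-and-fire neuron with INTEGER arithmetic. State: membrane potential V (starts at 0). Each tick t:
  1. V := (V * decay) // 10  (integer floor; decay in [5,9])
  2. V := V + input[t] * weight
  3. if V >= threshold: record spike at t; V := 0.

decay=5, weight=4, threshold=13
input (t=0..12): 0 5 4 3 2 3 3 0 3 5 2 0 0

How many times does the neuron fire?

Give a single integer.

t=0: input=0 -> V=0
t=1: input=5 -> V=0 FIRE
t=2: input=4 -> V=0 FIRE
t=3: input=3 -> V=12
t=4: input=2 -> V=0 FIRE
t=5: input=3 -> V=12
t=6: input=3 -> V=0 FIRE
t=7: input=0 -> V=0
t=8: input=3 -> V=12
t=9: input=5 -> V=0 FIRE
t=10: input=2 -> V=8
t=11: input=0 -> V=4
t=12: input=0 -> V=2

Answer: 5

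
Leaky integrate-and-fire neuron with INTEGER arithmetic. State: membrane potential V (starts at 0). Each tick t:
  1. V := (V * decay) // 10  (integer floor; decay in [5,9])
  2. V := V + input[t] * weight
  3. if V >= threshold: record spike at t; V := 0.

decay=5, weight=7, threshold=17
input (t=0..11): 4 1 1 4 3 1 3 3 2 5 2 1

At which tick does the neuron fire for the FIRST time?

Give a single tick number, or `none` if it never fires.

Answer: 0

Derivation:
t=0: input=4 -> V=0 FIRE
t=1: input=1 -> V=7
t=2: input=1 -> V=10
t=3: input=4 -> V=0 FIRE
t=4: input=3 -> V=0 FIRE
t=5: input=1 -> V=7
t=6: input=3 -> V=0 FIRE
t=7: input=3 -> V=0 FIRE
t=8: input=2 -> V=14
t=9: input=5 -> V=0 FIRE
t=10: input=2 -> V=14
t=11: input=1 -> V=14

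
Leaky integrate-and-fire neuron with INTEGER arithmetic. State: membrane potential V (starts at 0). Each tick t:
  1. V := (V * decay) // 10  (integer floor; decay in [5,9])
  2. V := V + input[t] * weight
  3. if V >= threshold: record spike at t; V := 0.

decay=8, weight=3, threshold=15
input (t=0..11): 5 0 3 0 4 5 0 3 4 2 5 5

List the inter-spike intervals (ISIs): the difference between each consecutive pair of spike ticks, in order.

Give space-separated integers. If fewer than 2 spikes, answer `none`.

t=0: input=5 -> V=0 FIRE
t=1: input=0 -> V=0
t=2: input=3 -> V=9
t=3: input=0 -> V=7
t=4: input=4 -> V=0 FIRE
t=5: input=5 -> V=0 FIRE
t=6: input=0 -> V=0
t=7: input=3 -> V=9
t=8: input=4 -> V=0 FIRE
t=9: input=2 -> V=6
t=10: input=5 -> V=0 FIRE
t=11: input=5 -> V=0 FIRE

Answer: 4 1 3 2 1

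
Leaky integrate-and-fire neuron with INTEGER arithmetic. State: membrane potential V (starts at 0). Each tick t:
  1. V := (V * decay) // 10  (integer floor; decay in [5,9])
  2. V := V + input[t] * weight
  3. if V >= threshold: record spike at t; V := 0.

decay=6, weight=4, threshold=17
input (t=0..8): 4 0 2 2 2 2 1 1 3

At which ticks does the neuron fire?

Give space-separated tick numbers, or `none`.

t=0: input=4 -> V=16
t=1: input=0 -> V=9
t=2: input=2 -> V=13
t=3: input=2 -> V=15
t=4: input=2 -> V=0 FIRE
t=5: input=2 -> V=8
t=6: input=1 -> V=8
t=7: input=1 -> V=8
t=8: input=3 -> V=16

Answer: 4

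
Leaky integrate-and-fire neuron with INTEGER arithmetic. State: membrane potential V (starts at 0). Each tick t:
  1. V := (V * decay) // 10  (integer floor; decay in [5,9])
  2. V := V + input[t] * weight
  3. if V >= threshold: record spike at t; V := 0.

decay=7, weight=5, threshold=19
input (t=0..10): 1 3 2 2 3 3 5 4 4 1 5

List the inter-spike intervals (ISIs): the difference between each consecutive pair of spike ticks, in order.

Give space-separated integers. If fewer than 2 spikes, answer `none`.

t=0: input=1 -> V=5
t=1: input=3 -> V=18
t=2: input=2 -> V=0 FIRE
t=3: input=2 -> V=10
t=4: input=3 -> V=0 FIRE
t=5: input=3 -> V=15
t=6: input=5 -> V=0 FIRE
t=7: input=4 -> V=0 FIRE
t=8: input=4 -> V=0 FIRE
t=9: input=1 -> V=5
t=10: input=5 -> V=0 FIRE

Answer: 2 2 1 1 2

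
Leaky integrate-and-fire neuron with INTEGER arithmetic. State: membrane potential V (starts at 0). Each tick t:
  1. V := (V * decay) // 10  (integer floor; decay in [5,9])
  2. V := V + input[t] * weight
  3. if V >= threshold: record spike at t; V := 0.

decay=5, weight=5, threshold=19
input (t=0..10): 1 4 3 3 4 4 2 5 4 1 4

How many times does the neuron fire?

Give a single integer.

t=0: input=1 -> V=5
t=1: input=4 -> V=0 FIRE
t=2: input=3 -> V=15
t=3: input=3 -> V=0 FIRE
t=4: input=4 -> V=0 FIRE
t=5: input=4 -> V=0 FIRE
t=6: input=2 -> V=10
t=7: input=5 -> V=0 FIRE
t=8: input=4 -> V=0 FIRE
t=9: input=1 -> V=5
t=10: input=4 -> V=0 FIRE

Answer: 7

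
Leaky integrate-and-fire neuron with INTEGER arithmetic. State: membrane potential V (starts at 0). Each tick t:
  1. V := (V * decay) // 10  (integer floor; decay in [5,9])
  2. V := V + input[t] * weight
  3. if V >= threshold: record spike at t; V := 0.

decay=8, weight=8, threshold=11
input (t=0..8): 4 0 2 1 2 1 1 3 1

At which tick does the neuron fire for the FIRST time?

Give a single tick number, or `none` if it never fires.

t=0: input=4 -> V=0 FIRE
t=1: input=0 -> V=0
t=2: input=2 -> V=0 FIRE
t=3: input=1 -> V=8
t=4: input=2 -> V=0 FIRE
t=5: input=1 -> V=8
t=6: input=1 -> V=0 FIRE
t=7: input=3 -> V=0 FIRE
t=8: input=1 -> V=8

Answer: 0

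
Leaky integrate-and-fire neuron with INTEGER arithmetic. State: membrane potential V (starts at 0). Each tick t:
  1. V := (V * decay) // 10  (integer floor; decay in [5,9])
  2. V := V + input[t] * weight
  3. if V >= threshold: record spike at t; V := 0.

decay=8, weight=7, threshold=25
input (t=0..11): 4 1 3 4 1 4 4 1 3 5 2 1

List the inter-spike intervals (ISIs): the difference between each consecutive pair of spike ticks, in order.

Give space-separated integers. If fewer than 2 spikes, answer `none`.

Answer: 2 1 2 1 2 1

Derivation:
t=0: input=4 -> V=0 FIRE
t=1: input=1 -> V=7
t=2: input=3 -> V=0 FIRE
t=3: input=4 -> V=0 FIRE
t=4: input=1 -> V=7
t=5: input=4 -> V=0 FIRE
t=6: input=4 -> V=0 FIRE
t=7: input=1 -> V=7
t=8: input=3 -> V=0 FIRE
t=9: input=5 -> V=0 FIRE
t=10: input=2 -> V=14
t=11: input=1 -> V=18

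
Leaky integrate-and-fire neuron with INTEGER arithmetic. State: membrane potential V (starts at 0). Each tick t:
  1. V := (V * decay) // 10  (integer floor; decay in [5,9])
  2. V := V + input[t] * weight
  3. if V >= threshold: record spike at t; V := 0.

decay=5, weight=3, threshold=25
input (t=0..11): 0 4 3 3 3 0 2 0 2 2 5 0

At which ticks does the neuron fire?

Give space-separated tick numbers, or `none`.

t=0: input=0 -> V=0
t=1: input=4 -> V=12
t=2: input=3 -> V=15
t=3: input=3 -> V=16
t=4: input=3 -> V=17
t=5: input=0 -> V=8
t=6: input=2 -> V=10
t=7: input=0 -> V=5
t=8: input=2 -> V=8
t=9: input=2 -> V=10
t=10: input=5 -> V=20
t=11: input=0 -> V=10

Answer: none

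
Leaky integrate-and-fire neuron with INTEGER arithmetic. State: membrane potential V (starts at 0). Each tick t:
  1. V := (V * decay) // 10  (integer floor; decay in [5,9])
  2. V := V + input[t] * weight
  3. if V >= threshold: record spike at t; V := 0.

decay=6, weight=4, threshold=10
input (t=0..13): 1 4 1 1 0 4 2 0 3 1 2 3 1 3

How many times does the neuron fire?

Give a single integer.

t=0: input=1 -> V=4
t=1: input=4 -> V=0 FIRE
t=2: input=1 -> V=4
t=3: input=1 -> V=6
t=4: input=0 -> V=3
t=5: input=4 -> V=0 FIRE
t=6: input=2 -> V=8
t=7: input=0 -> V=4
t=8: input=3 -> V=0 FIRE
t=9: input=1 -> V=4
t=10: input=2 -> V=0 FIRE
t=11: input=3 -> V=0 FIRE
t=12: input=1 -> V=4
t=13: input=3 -> V=0 FIRE

Answer: 6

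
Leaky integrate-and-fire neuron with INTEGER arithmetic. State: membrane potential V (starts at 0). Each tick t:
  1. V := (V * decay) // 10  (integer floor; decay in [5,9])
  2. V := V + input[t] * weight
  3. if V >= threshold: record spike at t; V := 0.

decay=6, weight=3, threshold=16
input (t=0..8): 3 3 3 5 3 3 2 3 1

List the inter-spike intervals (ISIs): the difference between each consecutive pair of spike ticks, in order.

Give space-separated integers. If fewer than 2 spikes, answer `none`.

Answer: 2

Derivation:
t=0: input=3 -> V=9
t=1: input=3 -> V=14
t=2: input=3 -> V=0 FIRE
t=3: input=5 -> V=15
t=4: input=3 -> V=0 FIRE
t=5: input=3 -> V=9
t=6: input=2 -> V=11
t=7: input=3 -> V=15
t=8: input=1 -> V=12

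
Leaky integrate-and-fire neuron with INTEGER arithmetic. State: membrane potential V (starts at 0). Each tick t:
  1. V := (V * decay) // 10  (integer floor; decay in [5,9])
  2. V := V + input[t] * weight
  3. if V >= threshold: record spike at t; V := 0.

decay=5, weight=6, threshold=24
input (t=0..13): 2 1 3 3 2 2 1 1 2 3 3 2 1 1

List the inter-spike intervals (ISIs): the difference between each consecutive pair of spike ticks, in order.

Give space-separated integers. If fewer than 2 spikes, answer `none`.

t=0: input=2 -> V=12
t=1: input=1 -> V=12
t=2: input=3 -> V=0 FIRE
t=3: input=3 -> V=18
t=4: input=2 -> V=21
t=5: input=2 -> V=22
t=6: input=1 -> V=17
t=7: input=1 -> V=14
t=8: input=2 -> V=19
t=9: input=3 -> V=0 FIRE
t=10: input=3 -> V=18
t=11: input=2 -> V=21
t=12: input=1 -> V=16
t=13: input=1 -> V=14

Answer: 7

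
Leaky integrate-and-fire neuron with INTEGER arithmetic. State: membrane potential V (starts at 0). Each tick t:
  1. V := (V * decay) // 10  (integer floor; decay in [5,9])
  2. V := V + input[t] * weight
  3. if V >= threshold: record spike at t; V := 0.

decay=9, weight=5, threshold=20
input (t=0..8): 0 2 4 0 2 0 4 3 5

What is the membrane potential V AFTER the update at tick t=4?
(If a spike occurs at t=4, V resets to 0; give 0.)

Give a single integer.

t=0: input=0 -> V=0
t=1: input=2 -> V=10
t=2: input=4 -> V=0 FIRE
t=3: input=0 -> V=0
t=4: input=2 -> V=10
t=5: input=0 -> V=9
t=6: input=4 -> V=0 FIRE
t=7: input=3 -> V=15
t=8: input=5 -> V=0 FIRE

Answer: 10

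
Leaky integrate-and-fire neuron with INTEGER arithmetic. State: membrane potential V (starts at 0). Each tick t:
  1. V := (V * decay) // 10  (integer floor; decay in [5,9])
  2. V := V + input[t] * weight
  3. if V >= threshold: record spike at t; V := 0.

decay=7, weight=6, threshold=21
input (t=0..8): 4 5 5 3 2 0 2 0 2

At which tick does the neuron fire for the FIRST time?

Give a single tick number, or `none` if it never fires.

Answer: 0

Derivation:
t=0: input=4 -> V=0 FIRE
t=1: input=5 -> V=0 FIRE
t=2: input=5 -> V=0 FIRE
t=3: input=3 -> V=18
t=4: input=2 -> V=0 FIRE
t=5: input=0 -> V=0
t=6: input=2 -> V=12
t=7: input=0 -> V=8
t=8: input=2 -> V=17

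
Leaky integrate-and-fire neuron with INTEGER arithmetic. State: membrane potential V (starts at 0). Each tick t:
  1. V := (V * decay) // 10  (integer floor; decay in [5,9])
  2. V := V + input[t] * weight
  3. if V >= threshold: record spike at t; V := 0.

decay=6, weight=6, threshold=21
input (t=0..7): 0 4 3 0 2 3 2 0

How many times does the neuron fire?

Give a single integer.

Answer: 2

Derivation:
t=0: input=0 -> V=0
t=1: input=4 -> V=0 FIRE
t=2: input=3 -> V=18
t=3: input=0 -> V=10
t=4: input=2 -> V=18
t=5: input=3 -> V=0 FIRE
t=6: input=2 -> V=12
t=7: input=0 -> V=7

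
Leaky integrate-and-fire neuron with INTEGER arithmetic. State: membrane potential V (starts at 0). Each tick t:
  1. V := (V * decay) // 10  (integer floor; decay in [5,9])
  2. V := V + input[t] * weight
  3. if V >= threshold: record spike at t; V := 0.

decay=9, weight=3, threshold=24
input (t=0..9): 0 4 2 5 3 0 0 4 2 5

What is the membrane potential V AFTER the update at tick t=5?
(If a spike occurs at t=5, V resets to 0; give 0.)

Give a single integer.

Answer: 8

Derivation:
t=0: input=0 -> V=0
t=1: input=4 -> V=12
t=2: input=2 -> V=16
t=3: input=5 -> V=0 FIRE
t=4: input=3 -> V=9
t=5: input=0 -> V=8
t=6: input=0 -> V=7
t=7: input=4 -> V=18
t=8: input=2 -> V=22
t=9: input=5 -> V=0 FIRE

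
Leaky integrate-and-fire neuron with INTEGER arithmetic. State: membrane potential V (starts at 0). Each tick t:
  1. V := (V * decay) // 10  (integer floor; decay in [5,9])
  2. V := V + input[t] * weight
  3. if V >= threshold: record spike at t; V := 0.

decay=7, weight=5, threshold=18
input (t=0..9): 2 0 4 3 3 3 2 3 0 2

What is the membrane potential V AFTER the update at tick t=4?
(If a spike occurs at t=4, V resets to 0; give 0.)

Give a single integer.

Answer: 0

Derivation:
t=0: input=2 -> V=10
t=1: input=0 -> V=7
t=2: input=4 -> V=0 FIRE
t=3: input=3 -> V=15
t=4: input=3 -> V=0 FIRE
t=5: input=3 -> V=15
t=6: input=2 -> V=0 FIRE
t=7: input=3 -> V=15
t=8: input=0 -> V=10
t=9: input=2 -> V=17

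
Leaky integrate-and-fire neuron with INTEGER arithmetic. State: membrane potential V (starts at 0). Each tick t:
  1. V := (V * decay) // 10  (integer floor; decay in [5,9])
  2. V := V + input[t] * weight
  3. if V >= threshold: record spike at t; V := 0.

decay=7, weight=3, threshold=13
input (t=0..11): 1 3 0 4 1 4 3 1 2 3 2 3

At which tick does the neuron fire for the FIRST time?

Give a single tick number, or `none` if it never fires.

Answer: 3

Derivation:
t=0: input=1 -> V=3
t=1: input=3 -> V=11
t=2: input=0 -> V=7
t=3: input=4 -> V=0 FIRE
t=4: input=1 -> V=3
t=5: input=4 -> V=0 FIRE
t=6: input=3 -> V=9
t=7: input=1 -> V=9
t=8: input=2 -> V=12
t=9: input=3 -> V=0 FIRE
t=10: input=2 -> V=6
t=11: input=3 -> V=0 FIRE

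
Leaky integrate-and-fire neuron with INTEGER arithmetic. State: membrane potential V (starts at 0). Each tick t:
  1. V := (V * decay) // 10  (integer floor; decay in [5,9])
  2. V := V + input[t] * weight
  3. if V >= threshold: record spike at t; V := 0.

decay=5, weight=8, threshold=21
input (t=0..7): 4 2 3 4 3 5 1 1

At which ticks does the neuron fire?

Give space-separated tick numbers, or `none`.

Answer: 0 2 3 4 5

Derivation:
t=0: input=4 -> V=0 FIRE
t=1: input=2 -> V=16
t=2: input=3 -> V=0 FIRE
t=3: input=4 -> V=0 FIRE
t=4: input=3 -> V=0 FIRE
t=5: input=5 -> V=0 FIRE
t=6: input=1 -> V=8
t=7: input=1 -> V=12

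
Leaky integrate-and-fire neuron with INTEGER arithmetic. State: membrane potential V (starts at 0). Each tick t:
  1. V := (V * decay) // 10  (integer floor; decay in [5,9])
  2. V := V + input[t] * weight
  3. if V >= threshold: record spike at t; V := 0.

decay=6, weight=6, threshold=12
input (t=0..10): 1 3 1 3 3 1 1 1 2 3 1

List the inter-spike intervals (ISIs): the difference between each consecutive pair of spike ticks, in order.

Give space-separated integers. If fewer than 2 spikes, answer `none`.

t=0: input=1 -> V=6
t=1: input=3 -> V=0 FIRE
t=2: input=1 -> V=6
t=3: input=3 -> V=0 FIRE
t=4: input=3 -> V=0 FIRE
t=5: input=1 -> V=6
t=6: input=1 -> V=9
t=7: input=1 -> V=11
t=8: input=2 -> V=0 FIRE
t=9: input=3 -> V=0 FIRE
t=10: input=1 -> V=6

Answer: 2 1 4 1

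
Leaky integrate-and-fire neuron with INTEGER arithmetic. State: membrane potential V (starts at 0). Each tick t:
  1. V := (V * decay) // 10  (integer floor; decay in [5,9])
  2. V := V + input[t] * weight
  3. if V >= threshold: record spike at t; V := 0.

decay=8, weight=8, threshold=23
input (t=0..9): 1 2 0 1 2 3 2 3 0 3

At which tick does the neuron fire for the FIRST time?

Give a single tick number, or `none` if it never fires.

t=0: input=1 -> V=8
t=1: input=2 -> V=22
t=2: input=0 -> V=17
t=3: input=1 -> V=21
t=4: input=2 -> V=0 FIRE
t=5: input=3 -> V=0 FIRE
t=6: input=2 -> V=16
t=7: input=3 -> V=0 FIRE
t=8: input=0 -> V=0
t=9: input=3 -> V=0 FIRE

Answer: 4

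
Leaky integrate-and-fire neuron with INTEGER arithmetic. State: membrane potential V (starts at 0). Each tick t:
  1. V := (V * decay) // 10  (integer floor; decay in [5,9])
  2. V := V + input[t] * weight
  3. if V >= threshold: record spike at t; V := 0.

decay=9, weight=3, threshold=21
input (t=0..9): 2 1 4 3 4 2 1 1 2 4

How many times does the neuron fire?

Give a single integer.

Answer: 2

Derivation:
t=0: input=2 -> V=6
t=1: input=1 -> V=8
t=2: input=4 -> V=19
t=3: input=3 -> V=0 FIRE
t=4: input=4 -> V=12
t=5: input=2 -> V=16
t=6: input=1 -> V=17
t=7: input=1 -> V=18
t=8: input=2 -> V=0 FIRE
t=9: input=4 -> V=12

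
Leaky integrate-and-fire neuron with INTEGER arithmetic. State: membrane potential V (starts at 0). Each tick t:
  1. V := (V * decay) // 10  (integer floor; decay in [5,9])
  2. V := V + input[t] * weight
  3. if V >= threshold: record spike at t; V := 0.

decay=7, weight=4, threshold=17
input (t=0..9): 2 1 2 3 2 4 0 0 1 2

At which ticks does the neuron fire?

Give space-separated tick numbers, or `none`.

Answer: 3 5

Derivation:
t=0: input=2 -> V=8
t=1: input=1 -> V=9
t=2: input=2 -> V=14
t=3: input=3 -> V=0 FIRE
t=4: input=2 -> V=8
t=5: input=4 -> V=0 FIRE
t=6: input=0 -> V=0
t=7: input=0 -> V=0
t=8: input=1 -> V=4
t=9: input=2 -> V=10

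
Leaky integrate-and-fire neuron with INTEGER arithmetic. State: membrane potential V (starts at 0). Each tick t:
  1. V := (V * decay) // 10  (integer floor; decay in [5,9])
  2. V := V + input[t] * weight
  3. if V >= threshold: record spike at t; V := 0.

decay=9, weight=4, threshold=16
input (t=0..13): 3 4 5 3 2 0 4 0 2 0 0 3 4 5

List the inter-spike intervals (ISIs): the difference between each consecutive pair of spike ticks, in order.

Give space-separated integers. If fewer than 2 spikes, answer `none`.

t=0: input=3 -> V=12
t=1: input=4 -> V=0 FIRE
t=2: input=5 -> V=0 FIRE
t=3: input=3 -> V=12
t=4: input=2 -> V=0 FIRE
t=5: input=0 -> V=0
t=6: input=4 -> V=0 FIRE
t=7: input=0 -> V=0
t=8: input=2 -> V=8
t=9: input=0 -> V=7
t=10: input=0 -> V=6
t=11: input=3 -> V=0 FIRE
t=12: input=4 -> V=0 FIRE
t=13: input=5 -> V=0 FIRE

Answer: 1 2 2 5 1 1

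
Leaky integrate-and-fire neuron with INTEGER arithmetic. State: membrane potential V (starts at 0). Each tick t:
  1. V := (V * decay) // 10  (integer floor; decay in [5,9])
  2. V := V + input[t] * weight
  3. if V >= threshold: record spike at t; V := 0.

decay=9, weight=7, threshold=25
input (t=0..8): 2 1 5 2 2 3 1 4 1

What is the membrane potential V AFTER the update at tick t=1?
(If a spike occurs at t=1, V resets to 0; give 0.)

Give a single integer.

t=0: input=2 -> V=14
t=1: input=1 -> V=19
t=2: input=5 -> V=0 FIRE
t=3: input=2 -> V=14
t=4: input=2 -> V=0 FIRE
t=5: input=3 -> V=21
t=6: input=1 -> V=0 FIRE
t=7: input=4 -> V=0 FIRE
t=8: input=1 -> V=7

Answer: 19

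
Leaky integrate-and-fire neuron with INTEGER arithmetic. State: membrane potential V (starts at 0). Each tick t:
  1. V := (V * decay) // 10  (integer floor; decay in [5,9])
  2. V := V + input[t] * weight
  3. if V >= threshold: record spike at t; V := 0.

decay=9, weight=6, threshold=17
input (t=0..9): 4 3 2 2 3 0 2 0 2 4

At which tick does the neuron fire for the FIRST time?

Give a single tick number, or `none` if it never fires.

Answer: 0

Derivation:
t=0: input=4 -> V=0 FIRE
t=1: input=3 -> V=0 FIRE
t=2: input=2 -> V=12
t=3: input=2 -> V=0 FIRE
t=4: input=3 -> V=0 FIRE
t=5: input=0 -> V=0
t=6: input=2 -> V=12
t=7: input=0 -> V=10
t=8: input=2 -> V=0 FIRE
t=9: input=4 -> V=0 FIRE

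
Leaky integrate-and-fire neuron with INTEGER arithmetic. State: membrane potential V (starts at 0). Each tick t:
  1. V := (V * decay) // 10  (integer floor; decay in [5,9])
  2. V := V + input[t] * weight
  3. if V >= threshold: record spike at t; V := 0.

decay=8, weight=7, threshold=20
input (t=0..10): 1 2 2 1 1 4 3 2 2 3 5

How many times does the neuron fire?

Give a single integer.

Answer: 6

Derivation:
t=0: input=1 -> V=7
t=1: input=2 -> V=19
t=2: input=2 -> V=0 FIRE
t=3: input=1 -> V=7
t=4: input=1 -> V=12
t=5: input=4 -> V=0 FIRE
t=6: input=3 -> V=0 FIRE
t=7: input=2 -> V=14
t=8: input=2 -> V=0 FIRE
t=9: input=3 -> V=0 FIRE
t=10: input=5 -> V=0 FIRE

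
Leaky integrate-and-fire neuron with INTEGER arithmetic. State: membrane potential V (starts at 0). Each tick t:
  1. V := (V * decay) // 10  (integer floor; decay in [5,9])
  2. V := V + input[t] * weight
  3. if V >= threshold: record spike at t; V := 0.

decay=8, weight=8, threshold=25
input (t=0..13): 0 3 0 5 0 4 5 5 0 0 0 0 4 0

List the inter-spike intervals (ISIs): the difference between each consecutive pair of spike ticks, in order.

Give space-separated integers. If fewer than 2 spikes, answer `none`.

Answer: 2 1 1 5

Derivation:
t=0: input=0 -> V=0
t=1: input=3 -> V=24
t=2: input=0 -> V=19
t=3: input=5 -> V=0 FIRE
t=4: input=0 -> V=0
t=5: input=4 -> V=0 FIRE
t=6: input=5 -> V=0 FIRE
t=7: input=5 -> V=0 FIRE
t=8: input=0 -> V=0
t=9: input=0 -> V=0
t=10: input=0 -> V=0
t=11: input=0 -> V=0
t=12: input=4 -> V=0 FIRE
t=13: input=0 -> V=0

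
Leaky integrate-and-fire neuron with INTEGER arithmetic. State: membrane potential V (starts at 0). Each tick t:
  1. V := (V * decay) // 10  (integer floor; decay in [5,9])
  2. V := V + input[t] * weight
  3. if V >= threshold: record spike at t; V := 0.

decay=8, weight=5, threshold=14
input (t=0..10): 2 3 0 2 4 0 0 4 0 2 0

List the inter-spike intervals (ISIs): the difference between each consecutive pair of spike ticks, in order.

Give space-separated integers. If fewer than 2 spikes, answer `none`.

t=0: input=2 -> V=10
t=1: input=3 -> V=0 FIRE
t=2: input=0 -> V=0
t=3: input=2 -> V=10
t=4: input=4 -> V=0 FIRE
t=5: input=0 -> V=0
t=6: input=0 -> V=0
t=7: input=4 -> V=0 FIRE
t=8: input=0 -> V=0
t=9: input=2 -> V=10
t=10: input=0 -> V=8

Answer: 3 3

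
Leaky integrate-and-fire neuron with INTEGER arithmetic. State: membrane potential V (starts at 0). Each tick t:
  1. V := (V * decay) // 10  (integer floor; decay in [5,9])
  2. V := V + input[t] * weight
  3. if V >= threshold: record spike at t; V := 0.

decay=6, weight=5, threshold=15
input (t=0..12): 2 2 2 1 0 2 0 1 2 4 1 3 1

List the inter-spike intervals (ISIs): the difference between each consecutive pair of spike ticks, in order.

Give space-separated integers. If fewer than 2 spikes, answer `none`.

Answer: 7 1 2

Derivation:
t=0: input=2 -> V=10
t=1: input=2 -> V=0 FIRE
t=2: input=2 -> V=10
t=3: input=1 -> V=11
t=4: input=0 -> V=6
t=5: input=2 -> V=13
t=6: input=0 -> V=7
t=7: input=1 -> V=9
t=8: input=2 -> V=0 FIRE
t=9: input=4 -> V=0 FIRE
t=10: input=1 -> V=5
t=11: input=3 -> V=0 FIRE
t=12: input=1 -> V=5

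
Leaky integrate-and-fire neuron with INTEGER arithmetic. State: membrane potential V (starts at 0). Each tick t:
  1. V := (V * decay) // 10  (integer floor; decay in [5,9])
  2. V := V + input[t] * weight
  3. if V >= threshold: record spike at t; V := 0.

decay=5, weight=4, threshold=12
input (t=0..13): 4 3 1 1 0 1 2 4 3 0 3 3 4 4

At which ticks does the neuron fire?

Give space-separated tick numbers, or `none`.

Answer: 0 1 7 8 10 11 12 13

Derivation:
t=0: input=4 -> V=0 FIRE
t=1: input=3 -> V=0 FIRE
t=2: input=1 -> V=4
t=3: input=1 -> V=6
t=4: input=0 -> V=3
t=5: input=1 -> V=5
t=6: input=2 -> V=10
t=7: input=4 -> V=0 FIRE
t=8: input=3 -> V=0 FIRE
t=9: input=0 -> V=0
t=10: input=3 -> V=0 FIRE
t=11: input=3 -> V=0 FIRE
t=12: input=4 -> V=0 FIRE
t=13: input=4 -> V=0 FIRE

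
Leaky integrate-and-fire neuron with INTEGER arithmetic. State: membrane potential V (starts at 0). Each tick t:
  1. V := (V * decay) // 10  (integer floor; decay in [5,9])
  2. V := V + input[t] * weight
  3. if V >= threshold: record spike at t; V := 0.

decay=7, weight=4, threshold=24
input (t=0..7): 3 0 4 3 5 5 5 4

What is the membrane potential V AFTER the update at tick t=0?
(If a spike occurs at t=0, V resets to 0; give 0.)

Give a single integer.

Answer: 12

Derivation:
t=0: input=3 -> V=12
t=1: input=0 -> V=8
t=2: input=4 -> V=21
t=3: input=3 -> V=0 FIRE
t=4: input=5 -> V=20
t=5: input=5 -> V=0 FIRE
t=6: input=5 -> V=20
t=7: input=4 -> V=0 FIRE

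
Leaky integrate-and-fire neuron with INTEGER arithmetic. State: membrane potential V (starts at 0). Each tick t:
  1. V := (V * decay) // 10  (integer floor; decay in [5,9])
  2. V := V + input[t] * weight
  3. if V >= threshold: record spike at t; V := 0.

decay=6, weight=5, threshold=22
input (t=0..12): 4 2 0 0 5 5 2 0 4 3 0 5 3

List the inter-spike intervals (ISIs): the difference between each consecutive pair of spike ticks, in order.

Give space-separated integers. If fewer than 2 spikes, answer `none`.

Answer: 3 1 3 3

Derivation:
t=0: input=4 -> V=20
t=1: input=2 -> V=0 FIRE
t=2: input=0 -> V=0
t=3: input=0 -> V=0
t=4: input=5 -> V=0 FIRE
t=5: input=5 -> V=0 FIRE
t=6: input=2 -> V=10
t=7: input=0 -> V=6
t=8: input=4 -> V=0 FIRE
t=9: input=3 -> V=15
t=10: input=0 -> V=9
t=11: input=5 -> V=0 FIRE
t=12: input=3 -> V=15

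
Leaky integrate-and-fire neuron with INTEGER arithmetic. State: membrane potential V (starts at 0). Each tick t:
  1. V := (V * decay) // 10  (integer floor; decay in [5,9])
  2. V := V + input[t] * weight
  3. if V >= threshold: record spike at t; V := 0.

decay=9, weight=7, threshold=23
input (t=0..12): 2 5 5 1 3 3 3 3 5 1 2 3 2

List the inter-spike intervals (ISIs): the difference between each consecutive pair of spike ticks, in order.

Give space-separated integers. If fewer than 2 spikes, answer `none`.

Answer: 1 2 2 2 3

Derivation:
t=0: input=2 -> V=14
t=1: input=5 -> V=0 FIRE
t=2: input=5 -> V=0 FIRE
t=3: input=1 -> V=7
t=4: input=3 -> V=0 FIRE
t=5: input=3 -> V=21
t=6: input=3 -> V=0 FIRE
t=7: input=3 -> V=21
t=8: input=5 -> V=0 FIRE
t=9: input=1 -> V=7
t=10: input=2 -> V=20
t=11: input=3 -> V=0 FIRE
t=12: input=2 -> V=14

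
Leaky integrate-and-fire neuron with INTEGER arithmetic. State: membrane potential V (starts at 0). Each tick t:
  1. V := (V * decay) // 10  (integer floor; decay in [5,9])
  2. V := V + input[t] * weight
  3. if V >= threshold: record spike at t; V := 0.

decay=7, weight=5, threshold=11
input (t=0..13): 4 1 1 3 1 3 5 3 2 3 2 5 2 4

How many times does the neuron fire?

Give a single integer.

t=0: input=4 -> V=0 FIRE
t=1: input=1 -> V=5
t=2: input=1 -> V=8
t=3: input=3 -> V=0 FIRE
t=4: input=1 -> V=5
t=5: input=3 -> V=0 FIRE
t=6: input=5 -> V=0 FIRE
t=7: input=3 -> V=0 FIRE
t=8: input=2 -> V=10
t=9: input=3 -> V=0 FIRE
t=10: input=2 -> V=10
t=11: input=5 -> V=0 FIRE
t=12: input=2 -> V=10
t=13: input=4 -> V=0 FIRE

Answer: 8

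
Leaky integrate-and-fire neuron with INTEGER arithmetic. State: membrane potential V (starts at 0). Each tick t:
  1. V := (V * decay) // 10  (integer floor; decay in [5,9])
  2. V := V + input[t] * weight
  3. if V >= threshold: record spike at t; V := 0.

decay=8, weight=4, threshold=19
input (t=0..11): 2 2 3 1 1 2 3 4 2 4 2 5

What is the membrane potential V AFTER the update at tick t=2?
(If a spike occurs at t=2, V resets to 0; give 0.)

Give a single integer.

t=0: input=2 -> V=8
t=1: input=2 -> V=14
t=2: input=3 -> V=0 FIRE
t=3: input=1 -> V=4
t=4: input=1 -> V=7
t=5: input=2 -> V=13
t=6: input=3 -> V=0 FIRE
t=7: input=4 -> V=16
t=8: input=2 -> V=0 FIRE
t=9: input=4 -> V=16
t=10: input=2 -> V=0 FIRE
t=11: input=5 -> V=0 FIRE

Answer: 0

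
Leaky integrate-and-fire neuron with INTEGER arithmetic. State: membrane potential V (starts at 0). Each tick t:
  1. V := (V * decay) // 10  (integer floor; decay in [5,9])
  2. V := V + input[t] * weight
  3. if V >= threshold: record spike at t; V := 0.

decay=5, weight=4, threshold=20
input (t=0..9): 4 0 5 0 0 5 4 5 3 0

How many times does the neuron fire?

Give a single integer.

t=0: input=4 -> V=16
t=1: input=0 -> V=8
t=2: input=5 -> V=0 FIRE
t=3: input=0 -> V=0
t=4: input=0 -> V=0
t=5: input=5 -> V=0 FIRE
t=6: input=4 -> V=16
t=7: input=5 -> V=0 FIRE
t=8: input=3 -> V=12
t=9: input=0 -> V=6

Answer: 3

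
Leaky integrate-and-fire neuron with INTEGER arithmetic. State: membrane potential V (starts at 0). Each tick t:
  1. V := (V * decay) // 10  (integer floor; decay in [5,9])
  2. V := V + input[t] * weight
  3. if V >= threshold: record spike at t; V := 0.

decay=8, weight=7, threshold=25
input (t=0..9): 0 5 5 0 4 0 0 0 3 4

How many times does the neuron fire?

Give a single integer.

t=0: input=0 -> V=0
t=1: input=5 -> V=0 FIRE
t=2: input=5 -> V=0 FIRE
t=3: input=0 -> V=0
t=4: input=4 -> V=0 FIRE
t=5: input=0 -> V=0
t=6: input=0 -> V=0
t=7: input=0 -> V=0
t=8: input=3 -> V=21
t=9: input=4 -> V=0 FIRE

Answer: 4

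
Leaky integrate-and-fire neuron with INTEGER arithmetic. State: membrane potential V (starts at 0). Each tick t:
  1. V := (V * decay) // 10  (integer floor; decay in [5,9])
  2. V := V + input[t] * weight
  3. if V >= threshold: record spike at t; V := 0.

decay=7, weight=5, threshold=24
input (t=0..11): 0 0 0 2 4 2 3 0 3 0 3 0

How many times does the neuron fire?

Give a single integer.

Answer: 2

Derivation:
t=0: input=0 -> V=0
t=1: input=0 -> V=0
t=2: input=0 -> V=0
t=3: input=2 -> V=10
t=4: input=4 -> V=0 FIRE
t=5: input=2 -> V=10
t=6: input=3 -> V=22
t=7: input=0 -> V=15
t=8: input=3 -> V=0 FIRE
t=9: input=0 -> V=0
t=10: input=3 -> V=15
t=11: input=0 -> V=10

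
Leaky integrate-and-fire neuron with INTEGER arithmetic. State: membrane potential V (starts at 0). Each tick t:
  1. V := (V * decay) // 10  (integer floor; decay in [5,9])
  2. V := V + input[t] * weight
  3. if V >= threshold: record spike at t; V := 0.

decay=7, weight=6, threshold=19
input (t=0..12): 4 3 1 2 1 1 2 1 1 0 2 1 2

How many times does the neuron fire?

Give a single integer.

t=0: input=4 -> V=0 FIRE
t=1: input=3 -> V=18
t=2: input=1 -> V=18
t=3: input=2 -> V=0 FIRE
t=4: input=1 -> V=6
t=5: input=1 -> V=10
t=6: input=2 -> V=0 FIRE
t=7: input=1 -> V=6
t=8: input=1 -> V=10
t=9: input=0 -> V=7
t=10: input=2 -> V=16
t=11: input=1 -> V=17
t=12: input=2 -> V=0 FIRE

Answer: 4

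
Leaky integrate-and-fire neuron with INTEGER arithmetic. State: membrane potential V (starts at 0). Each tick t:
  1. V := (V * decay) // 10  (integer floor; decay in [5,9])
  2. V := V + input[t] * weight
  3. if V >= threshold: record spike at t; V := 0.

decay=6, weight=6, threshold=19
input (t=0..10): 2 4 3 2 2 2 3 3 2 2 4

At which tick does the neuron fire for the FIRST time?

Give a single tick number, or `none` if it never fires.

Answer: 1

Derivation:
t=0: input=2 -> V=12
t=1: input=4 -> V=0 FIRE
t=2: input=3 -> V=18
t=3: input=2 -> V=0 FIRE
t=4: input=2 -> V=12
t=5: input=2 -> V=0 FIRE
t=6: input=3 -> V=18
t=7: input=3 -> V=0 FIRE
t=8: input=2 -> V=12
t=9: input=2 -> V=0 FIRE
t=10: input=4 -> V=0 FIRE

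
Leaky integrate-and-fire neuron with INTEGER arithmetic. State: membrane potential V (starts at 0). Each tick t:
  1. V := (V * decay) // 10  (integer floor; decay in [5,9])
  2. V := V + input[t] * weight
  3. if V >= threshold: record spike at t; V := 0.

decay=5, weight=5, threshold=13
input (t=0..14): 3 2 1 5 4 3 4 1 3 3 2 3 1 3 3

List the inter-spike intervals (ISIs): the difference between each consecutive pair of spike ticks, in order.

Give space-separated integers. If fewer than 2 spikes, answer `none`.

Answer: 3 1 1 1 2 1 2 2 1

Derivation:
t=0: input=3 -> V=0 FIRE
t=1: input=2 -> V=10
t=2: input=1 -> V=10
t=3: input=5 -> V=0 FIRE
t=4: input=4 -> V=0 FIRE
t=5: input=3 -> V=0 FIRE
t=6: input=4 -> V=0 FIRE
t=7: input=1 -> V=5
t=8: input=3 -> V=0 FIRE
t=9: input=3 -> V=0 FIRE
t=10: input=2 -> V=10
t=11: input=3 -> V=0 FIRE
t=12: input=1 -> V=5
t=13: input=3 -> V=0 FIRE
t=14: input=3 -> V=0 FIRE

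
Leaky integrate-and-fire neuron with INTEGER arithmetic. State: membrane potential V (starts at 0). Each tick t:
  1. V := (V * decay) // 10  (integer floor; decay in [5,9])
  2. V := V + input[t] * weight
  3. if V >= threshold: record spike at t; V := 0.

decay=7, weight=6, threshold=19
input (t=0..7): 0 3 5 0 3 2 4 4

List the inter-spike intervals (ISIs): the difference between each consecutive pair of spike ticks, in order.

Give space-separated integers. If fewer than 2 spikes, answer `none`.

Answer: 3 1 1

Derivation:
t=0: input=0 -> V=0
t=1: input=3 -> V=18
t=2: input=5 -> V=0 FIRE
t=3: input=0 -> V=0
t=4: input=3 -> V=18
t=5: input=2 -> V=0 FIRE
t=6: input=4 -> V=0 FIRE
t=7: input=4 -> V=0 FIRE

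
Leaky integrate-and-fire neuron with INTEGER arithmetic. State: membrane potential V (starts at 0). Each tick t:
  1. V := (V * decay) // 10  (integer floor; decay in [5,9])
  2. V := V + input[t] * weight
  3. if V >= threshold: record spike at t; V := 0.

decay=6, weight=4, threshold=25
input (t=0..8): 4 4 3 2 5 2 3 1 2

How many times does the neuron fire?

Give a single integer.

Answer: 2

Derivation:
t=0: input=4 -> V=16
t=1: input=4 -> V=0 FIRE
t=2: input=3 -> V=12
t=3: input=2 -> V=15
t=4: input=5 -> V=0 FIRE
t=5: input=2 -> V=8
t=6: input=3 -> V=16
t=7: input=1 -> V=13
t=8: input=2 -> V=15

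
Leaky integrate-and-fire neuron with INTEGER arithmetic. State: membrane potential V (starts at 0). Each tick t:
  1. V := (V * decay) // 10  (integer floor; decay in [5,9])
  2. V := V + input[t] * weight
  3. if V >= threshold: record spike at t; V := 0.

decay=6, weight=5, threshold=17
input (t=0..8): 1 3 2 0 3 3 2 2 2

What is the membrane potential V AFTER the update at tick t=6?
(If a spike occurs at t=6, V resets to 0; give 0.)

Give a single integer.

Answer: 0

Derivation:
t=0: input=1 -> V=5
t=1: input=3 -> V=0 FIRE
t=2: input=2 -> V=10
t=3: input=0 -> V=6
t=4: input=3 -> V=0 FIRE
t=5: input=3 -> V=15
t=6: input=2 -> V=0 FIRE
t=7: input=2 -> V=10
t=8: input=2 -> V=16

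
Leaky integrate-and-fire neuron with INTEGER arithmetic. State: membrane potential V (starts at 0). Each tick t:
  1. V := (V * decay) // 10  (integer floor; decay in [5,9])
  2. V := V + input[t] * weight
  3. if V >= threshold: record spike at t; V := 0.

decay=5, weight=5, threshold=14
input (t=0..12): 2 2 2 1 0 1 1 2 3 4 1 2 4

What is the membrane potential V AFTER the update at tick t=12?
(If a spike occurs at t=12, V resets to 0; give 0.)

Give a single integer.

Answer: 0

Derivation:
t=0: input=2 -> V=10
t=1: input=2 -> V=0 FIRE
t=2: input=2 -> V=10
t=3: input=1 -> V=10
t=4: input=0 -> V=5
t=5: input=1 -> V=7
t=6: input=1 -> V=8
t=7: input=2 -> V=0 FIRE
t=8: input=3 -> V=0 FIRE
t=9: input=4 -> V=0 FIRE
t=10: input=1 -> V=5
t=11: input=2 -> V=12
t=12: input=4 -> V=0 FIRE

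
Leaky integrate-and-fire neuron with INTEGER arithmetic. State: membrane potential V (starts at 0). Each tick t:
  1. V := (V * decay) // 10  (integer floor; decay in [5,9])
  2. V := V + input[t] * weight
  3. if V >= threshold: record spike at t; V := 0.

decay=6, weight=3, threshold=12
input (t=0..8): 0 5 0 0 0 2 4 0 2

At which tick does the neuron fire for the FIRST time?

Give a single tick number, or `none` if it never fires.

t=0: input=0 -> V=0
t=1: input=5 -> V=0 FIRE
t=2: input=0 -> V=0
t=3: input=0 -> V=0
t=4: input=0 -> V=0
t=5: input=2 -> V=6
t=6: input=4 -> V=0 FIRE
t=7: input=0 -> V=0
t=8: input=2 -> V=6

Answer: 1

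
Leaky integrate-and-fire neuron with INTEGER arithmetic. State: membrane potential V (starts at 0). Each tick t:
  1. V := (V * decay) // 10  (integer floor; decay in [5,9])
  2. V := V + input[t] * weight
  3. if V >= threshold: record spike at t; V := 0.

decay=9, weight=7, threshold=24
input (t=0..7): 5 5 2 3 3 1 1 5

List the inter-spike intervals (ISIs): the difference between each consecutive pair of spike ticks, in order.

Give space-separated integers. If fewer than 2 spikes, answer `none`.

Answer: 1 2 2 2

Derivation:
t=0: input=5 -> V=0 FIRE
t=1: input=5 -> V=0 FIRE
t=2: input=2 -> V=14
t=3: input=3 -> V=0 FIRE
t=4: input=3 -> V=21
t=5: input=1 -> V=0 FIRE
t=6: input=1 -> V=7
t=7: input=5 -> V=0 FIRE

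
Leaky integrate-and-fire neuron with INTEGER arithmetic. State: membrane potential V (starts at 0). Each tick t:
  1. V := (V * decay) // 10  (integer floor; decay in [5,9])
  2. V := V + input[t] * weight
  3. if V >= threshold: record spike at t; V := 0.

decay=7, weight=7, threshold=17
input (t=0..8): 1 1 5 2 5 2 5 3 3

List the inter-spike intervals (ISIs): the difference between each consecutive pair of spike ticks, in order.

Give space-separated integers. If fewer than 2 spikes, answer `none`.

Answer: 2 2 1 1

Derivation:
t=0: input=1 -> V=7
t=1: input=1 -> V=11
t=2: input=5 -> V=0 FIRE
t=3: input=2 -> V=14
t=4: input=5 -> V=0 FIRE
t=5: input=2 -> V=14
t=6: input=5 -> V=0 FIRE
t=7: input=3 -> V=0 FIRE
t=8: input=3 -> V=0 FIRE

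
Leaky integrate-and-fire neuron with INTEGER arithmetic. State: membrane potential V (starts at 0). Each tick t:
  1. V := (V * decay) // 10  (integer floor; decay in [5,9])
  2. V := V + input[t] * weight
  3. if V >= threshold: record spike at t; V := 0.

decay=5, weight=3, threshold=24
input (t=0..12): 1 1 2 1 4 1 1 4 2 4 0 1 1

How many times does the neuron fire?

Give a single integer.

Answer: 0

Derivation:
t=0: input=1 -> V=3
t=1: input=1 -> V=4
t=2: input=2 -> V=8
t=3: input=1 -> V=7
t=4: input=4 -> V=15
t=5: input=1 -> V=10
t=6: input=1 -> V=8
t=7: input=4 -> V=16
t=8: input=2 -> V=14
t=9: input=4 -> V=19
t=10: input=0 -> V=9
t=11: input=1 -> V=7
t=12: input=1 -> V=6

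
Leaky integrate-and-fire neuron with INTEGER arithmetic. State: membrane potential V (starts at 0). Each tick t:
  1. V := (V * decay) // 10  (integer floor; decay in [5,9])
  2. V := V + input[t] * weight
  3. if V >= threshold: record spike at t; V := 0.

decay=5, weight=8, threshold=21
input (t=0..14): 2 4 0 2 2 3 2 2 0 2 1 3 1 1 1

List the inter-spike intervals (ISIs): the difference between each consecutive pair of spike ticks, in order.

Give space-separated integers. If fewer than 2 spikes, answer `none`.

Answer: 3 1 2 4

Derivation:
t=0: input=2 -> V=16
t=1: input=4 -> V=0 FIRE
t=2: input=0 -> V=0
t=3: input=2 -> V=16
t=4: input=2 -> V=0 FIRE
t=5: input=3 -> V=0 FIRE
t=6: input=2 -> V=16
t=7: input=2 -> V=0 FIRE
t=8: input=0 -> V=0
t=9: input=2 -> V=16
t=10: input=1 -> V=16
t=11: input=3 -> V=0 FIRE
t=12: input=1 -> V=8
t=13: input=1 -> V=12
t=14: input=1 -> V=14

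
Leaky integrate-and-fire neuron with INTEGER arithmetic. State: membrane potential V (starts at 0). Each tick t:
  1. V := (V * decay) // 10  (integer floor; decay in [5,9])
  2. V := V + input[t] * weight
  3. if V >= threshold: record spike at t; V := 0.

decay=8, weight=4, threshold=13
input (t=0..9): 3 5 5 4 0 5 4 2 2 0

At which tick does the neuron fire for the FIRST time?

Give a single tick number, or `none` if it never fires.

t=0: input=3 -> V=12
t=1: input=5 -> V=0 FIRE
t=2: input=5 -> V=0 FIRE
t=3: input=4 -> V=0 FIRE
t=4: input=0 -> V=0
t=5: input=5 -> V=0 FIRE
t=6: input=4 -> V=0 FIRE
t=7: input=2 -> V=8
t=8: input=2 -> V=0 FIRE
t=9: input=0 -> V=0

Answer: 1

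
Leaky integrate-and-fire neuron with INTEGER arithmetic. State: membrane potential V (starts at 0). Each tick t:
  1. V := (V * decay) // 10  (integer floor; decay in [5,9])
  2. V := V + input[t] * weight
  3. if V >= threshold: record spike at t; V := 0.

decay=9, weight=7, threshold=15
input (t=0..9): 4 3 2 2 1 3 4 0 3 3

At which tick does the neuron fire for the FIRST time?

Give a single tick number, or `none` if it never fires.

t=0: input=4 -> V=0 FIRE
t=1: input=3 -> V=0 FIRE
t=2: input=2 -> V=14
t=3: input=2 -> V=0 FIRE
t=4: input=1 -> V=7
t=5: input=3 -> V=0 FIRE
t=6: input=4 -> V=0 FIRE
t=7: input=0 -> V=0
t=8: input=3 -> V=0 FIRE
t=9: input=3 -> V=0 FIRE

Answer: 0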